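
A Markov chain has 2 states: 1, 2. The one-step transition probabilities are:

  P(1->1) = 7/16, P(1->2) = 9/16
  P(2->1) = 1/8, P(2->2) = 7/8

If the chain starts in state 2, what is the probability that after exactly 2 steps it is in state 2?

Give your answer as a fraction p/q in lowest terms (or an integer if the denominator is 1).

Computing P^2 by repeated multiplication:
P^1 =
  1: [7/16, 9/16]
  2: [1/8, 7/8]
P^2 =
  1: [67/256, 189/256]
  2: [21/128, 107/128]

(P^2)[2 -> 2] = 107/128

Answer: 107/128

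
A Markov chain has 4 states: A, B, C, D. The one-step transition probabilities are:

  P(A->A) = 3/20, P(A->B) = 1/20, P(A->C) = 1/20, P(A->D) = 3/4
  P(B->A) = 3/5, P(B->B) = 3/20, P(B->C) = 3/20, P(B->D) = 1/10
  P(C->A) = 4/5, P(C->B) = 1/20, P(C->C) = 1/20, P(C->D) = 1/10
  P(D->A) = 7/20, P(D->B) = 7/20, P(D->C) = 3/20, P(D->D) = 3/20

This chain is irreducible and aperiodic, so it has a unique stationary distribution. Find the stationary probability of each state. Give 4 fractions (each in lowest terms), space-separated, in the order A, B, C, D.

The stationary distribution satisfies pi = pi * P, i.e.:
  pi_A = 3/20*pi_A + 3/5*pi_B + 4/5*pi_C + 7/20*pi_D
  pi_B = 1/20*pi_A + 3/20*pi_B + 1/20*pi_C + 7/20*pi_D
  pi_C = 1/20*pi_A + 3/20*pi_B + 1/20*pi_C + 3/20*pi_D
  pi_D = 3/4*pi_A + 1/10*pi_B + 1/10*pi_C + 3/20*pi_D
with normalization: pi_A + pi_B + pi_C + pi_D = 1.

Using the first 3 balance equations plus normalization, the linear system A*pi = b is:
  [-17/20, 3/5, 4/5, 7/20] . pi = 0
  [1/20, -17/20, 1/20, 7/20] . pi = 0
  [1/20, 3/20, -19/20, 3/20] . pi = 0
  [1, 1, 1, 1] . pi = 1

Solving yields:
  pi_A = 628/1713
  pi_B = 199/1142
  pi_C = 353/3426
  pi_D = 610/1713

Verification (pi * P):
  628/1713*3/20 + 199/1142*3/5 + 353/3426*4/5 + 610/1713*7/20 = 628/1713 = pi_A  (ok)
  628/1713*1/20 + 199/1142*3/20 + 353/3426*1/20 + 610/1713*7/20 = 199/1142 = pi_B  (ok)
  628/1713*1/20 + 199/1142*3/20 + 353/3426*1/20 + 610/1713*3/20 = 353/3426 = pi_C  (ok)
  628/1713*3/4 + 199/1142*1/10 + 353/3426*1/10 + 610/1713*3/20 = 610/1713 = pi_D  (ok)

Answer: 628/1713 199/1142 353/3426 610/1713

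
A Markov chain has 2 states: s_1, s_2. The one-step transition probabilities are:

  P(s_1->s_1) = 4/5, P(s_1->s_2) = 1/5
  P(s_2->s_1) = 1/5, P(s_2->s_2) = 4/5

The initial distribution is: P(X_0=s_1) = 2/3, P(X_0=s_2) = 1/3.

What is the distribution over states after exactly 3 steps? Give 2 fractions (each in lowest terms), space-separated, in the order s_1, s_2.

Answer: 67/125 58/125

Derivation:
Propagating the distribution step by step (d_{t+1} = d_t * P):
d_0 = (s_1=2/3, s_2=1/3)
  d_1[s_1] = 2/3*4/5 + 1/3*1/5 = 3/5
  d_1[s_2] = 2/3*1/5 + 1/3*4/5 = 2/5
d_1 = (s_1=3/5, s_2=2/5)
  d_2[s_1] = 3/5*4/5 + 2/5*1/5 = 14/25
  d_2[s_2] = 3/5*1/5 + 2/5*4/5 = 11/25
d_2 = (s_1=14/25, s_2=11/25)
  d_3[s_1] = 14/25*4/5 + 11/25*1/5 = 67/125
  d_3[s_2] = 14/25*1/5 + 11/25*4/5 = 58/125
d_3 = (s_1=67/125, s_2=58/125)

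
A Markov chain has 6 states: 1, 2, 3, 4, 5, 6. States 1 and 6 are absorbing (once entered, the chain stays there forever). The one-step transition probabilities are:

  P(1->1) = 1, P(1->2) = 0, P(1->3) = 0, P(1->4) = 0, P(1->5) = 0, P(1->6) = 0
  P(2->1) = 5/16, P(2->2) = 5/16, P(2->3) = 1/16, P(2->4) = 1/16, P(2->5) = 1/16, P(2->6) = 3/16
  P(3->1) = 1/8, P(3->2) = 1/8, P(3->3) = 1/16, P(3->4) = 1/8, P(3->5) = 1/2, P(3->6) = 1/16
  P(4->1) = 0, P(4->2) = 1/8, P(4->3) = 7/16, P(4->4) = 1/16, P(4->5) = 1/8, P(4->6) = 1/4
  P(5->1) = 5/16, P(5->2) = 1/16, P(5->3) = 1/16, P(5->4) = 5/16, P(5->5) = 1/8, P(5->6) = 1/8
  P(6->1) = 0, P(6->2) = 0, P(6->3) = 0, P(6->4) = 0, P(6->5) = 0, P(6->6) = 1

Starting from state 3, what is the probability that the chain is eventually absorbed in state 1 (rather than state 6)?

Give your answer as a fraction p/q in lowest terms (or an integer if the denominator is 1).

Answer: 88/149

Derivation:
Let a_i = P(absorbed in 1 | start in state i).
Boundary conditions: a_1 = 1, a_6 = 0.
For each transient state i, a_i = sum_j P(i->j) * a_j:
  a_2 = 5/16*a_1 + 5/16*a_2 + 1/16*a_3 + 1/16*a_4 + 1/16*a_5 + 3/16*a_6
  a_3 = 1/8*a_1 + 1/8*a_2 + 1/16*a_3 + 1/8*a_4 + 1/2*a_5 + 1/16*a_6
  a_4 = 0*a_1 + 1/8*a_2 + 7/16*a_3 + 1/16*a_4 + 1/8*a_5 + 1/4*a_6
  a_5 = 5/16*a_1 + 1/16*a_2 + 1/16*a_3 + 5/16*a_4 + 1/8*a_5 + 1/8*a_6

Substituting a_1 = 1 and a_6 = 0, rearrange to (I - Q) a = r where r[i] = P(i -> 1):
  [11/16, -1/16, -1/16, -1/16] . (a_2, a_3, a_4, a_5) = 5/16
  [-1/8, 15/16, -1/8, -1/2] . (a_2, a_3, a_4, a_5) = 1/8
  [-1/8, -7/16, 15/16, -1/8] . (a_2, a_3, a_4, a_5) = 0
  [-1/16, -1/16, -5/16, 7/8] . (a_2, a_3, a_4, a_5) = 5/16

Solving yields:
  a_2 = 987/1639
  a_3 = 88/149
  a_4 = 714/1639
  a_5 = 980/1639

Starting state is 3, so the absorption probability is a_3 = 88/149.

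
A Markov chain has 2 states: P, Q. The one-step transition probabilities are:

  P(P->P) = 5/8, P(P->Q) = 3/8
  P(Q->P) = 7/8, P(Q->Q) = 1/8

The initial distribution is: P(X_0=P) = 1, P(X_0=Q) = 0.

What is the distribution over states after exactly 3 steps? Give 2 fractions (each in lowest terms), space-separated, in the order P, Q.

Propagating the distribution step by step (d_{t+1} = d_t * P):
d_0 = (P=1, Q=0)
  d_1[P] = 1*5/8 + 0*7/8 = 5/8
  d_1[Q] = 1*3/8 + 0*1/8 = 3/8
d_1 = (P=5/8, Q=3/8)
  d_2[P] = 5/8*5/8 + 3/8*7/8 = 23/32
  d_2[Q] = 5/8*3/8 + 3/8*1/8 = 9/32
d_2 = (P=23/32, Q=9/32)
  d_3[P] = 23/32*5/8 + 9/32*7/8 = 89/128
  d_3[Q] = 23/32*3/8 + 9/32*1/8 = 39/128
d_3 = (P=89/128, Q=39/128)

Answer: 89/128 39/128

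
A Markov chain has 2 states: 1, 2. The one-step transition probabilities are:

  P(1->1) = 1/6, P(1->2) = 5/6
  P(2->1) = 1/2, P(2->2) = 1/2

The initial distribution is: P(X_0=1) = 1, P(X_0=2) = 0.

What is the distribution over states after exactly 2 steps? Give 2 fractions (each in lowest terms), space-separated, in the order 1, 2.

Propagating the distribution step by step (d_{t+1} = d_t * P):
d_0 = (1=1, 2=0)
  d_1[1] = 1*1/6 + 0*1/2 = 1/6
  d_1[2] = 1*5/6 + 0*1/2 = 5/6
d_1 = (1=1/6, 2=5/6)
  d_2[1] = 1/6*1/6 + 5/6*1/2 = 4/9
  d_2[2] = 1/6*5/6 + 5/6*1/2 = 5/9
d_2 = (1=4/9, 2=5/9)

Answer: 4/9 5/9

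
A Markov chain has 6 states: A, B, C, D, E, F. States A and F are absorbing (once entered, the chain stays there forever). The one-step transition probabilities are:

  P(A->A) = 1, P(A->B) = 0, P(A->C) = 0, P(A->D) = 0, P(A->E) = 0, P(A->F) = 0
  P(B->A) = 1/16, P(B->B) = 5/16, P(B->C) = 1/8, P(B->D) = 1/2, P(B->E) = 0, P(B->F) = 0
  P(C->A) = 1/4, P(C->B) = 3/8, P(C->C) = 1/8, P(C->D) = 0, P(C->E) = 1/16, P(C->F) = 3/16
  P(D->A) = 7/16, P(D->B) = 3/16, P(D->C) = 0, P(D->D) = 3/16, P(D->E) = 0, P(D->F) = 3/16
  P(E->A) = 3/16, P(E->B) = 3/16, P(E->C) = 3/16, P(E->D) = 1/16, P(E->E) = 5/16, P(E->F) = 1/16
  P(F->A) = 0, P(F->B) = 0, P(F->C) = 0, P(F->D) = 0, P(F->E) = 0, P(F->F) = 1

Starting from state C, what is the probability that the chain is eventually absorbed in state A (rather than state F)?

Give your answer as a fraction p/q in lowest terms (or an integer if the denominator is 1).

Answer: 282/437

Derivation:
Let a_i = P(absorbed in A | start in state i).
Boundary conditions: a_A = 1, a_F = 0.
For each transient state i, a_i = sum_j P(i->j) * a_j:
  a_B = 1/16*a_A + 5/16*a_B + 1/8*a_C + 1/2*a_D + 0*a_E + 0*a_F
  a_C = 1/4*a_A + 3/8*a_B + 1/8*a_C + 0*a_D + 1/16*a_E + 3/16*a_F
  a_D = 7/16*a_A + 3/16*a_B + 0*a_C + 3/16*a_D + 0*a_E + 3/16*a_F
  a_E = 3/16*a_A + 3/16*a_B + 3/16*a_C + 1/16*a_D + 5/16*a_E + 1/16*a_F

Substituting a_A = 1 and a_F = 0, rearrange to (I - Q) a = r where r[i] = P(i -> A):
  [11/16, -1/8, -1/2, 0] . (a_B, a_C, a_D, a_E) = 1/16
  [-3/8, 7/8, 0, -1/16] . (a_B, a_C, a_D, a_E) = 1/4
  [-3/16, 0, 13/16, 0] . (a_B, a_C, a_D, a_E) = 7/16
  [-3/16, -3/16, -1/16, 11/16] . (a_B, a_C, a_D, a_E) = 3/16

Solving yields:
  a_B = 315/437
  a_C = 282/437
  a_D = 308/437
  a_E = 310/437

Starting state is C, so the absorption probability is a_C = 282/437.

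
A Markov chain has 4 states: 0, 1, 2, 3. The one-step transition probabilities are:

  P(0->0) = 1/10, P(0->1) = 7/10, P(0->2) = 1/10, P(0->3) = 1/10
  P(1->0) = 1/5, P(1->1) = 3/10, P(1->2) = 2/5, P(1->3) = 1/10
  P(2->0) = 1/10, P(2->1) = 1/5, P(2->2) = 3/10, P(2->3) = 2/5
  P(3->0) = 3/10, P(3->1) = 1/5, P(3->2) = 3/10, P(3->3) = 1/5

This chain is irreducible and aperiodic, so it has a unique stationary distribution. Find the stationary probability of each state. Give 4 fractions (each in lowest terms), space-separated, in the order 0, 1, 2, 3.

Answer: 4/23 22/69 41/138 29/138

Derivation:
The stationary distribution satisfies pi = pi * P, i.e.:
  pi_0 = 1/10*pi_0 + 1/5*pi_1 + 1/10*pi_2 + 3/10*pi_3
  pi_1 = 7/10*pi_0 + 3/10*pi_1 + 1/5*pi_2 + 1/5*pi_3
  pi_2 = 1/10*pi_0 + 2/5*pi_1 + 3/10*pi_2 + 3/10*pi_3
  pi_3 = 1/10*pi_0 + 1/10*pi_1 + 2/5*pi_2 + 1/5*pi_3
with normalization: pi_0 + pi_1 + pi_2 + pi_3 = 1.

Using the first 3 balance equations plus normalization, the linear system A*pi = b is:
  [-9/10, 1/5, 1/10, 3/10] . pi = 0
  [7/10, -7/10, 1/5, 1/5] . pi = 0
  [1/10, 2/5, -7/10, 3/10] . pi = 0
  [1, 1, 1, 1] . pi = 1

Solving yields:
  pi_0 = 4/23
  pi_1 = 22/69
  pi_2 = 41/138
  pi_3 = 29/138

Verification (pi * P):
  4/23*1/10 + 22/69*1/5 + 41/138*1/10 + 29/138*3/10 = 4/23 = pi_0  (ok)
  4/23*7/10 + 22/69*3/10 + 41/138*1/5 + 29/138*1/5 = 22/69 = pi_1  (ok)
  4/23*1/10 + 22/69*2/5 + 41/138*3/10 + 29/138*3/10 = 41/138 = pi_2  (ok)
  4/23*1/10 + 22/69*1/10 + 41/138*2/5 + 29/138*1/5 = 29/138 = pi_3  (ok)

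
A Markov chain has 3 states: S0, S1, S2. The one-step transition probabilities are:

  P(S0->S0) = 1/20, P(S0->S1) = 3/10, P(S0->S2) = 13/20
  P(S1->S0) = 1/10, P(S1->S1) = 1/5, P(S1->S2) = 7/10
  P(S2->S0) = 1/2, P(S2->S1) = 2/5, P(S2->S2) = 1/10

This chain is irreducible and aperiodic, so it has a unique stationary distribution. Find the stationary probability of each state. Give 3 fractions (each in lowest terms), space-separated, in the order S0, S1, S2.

Answer: 22/85 53/170 73/170

Derivation:
The stationary distribution satisfies pi = pi * P, i.e.:
  pi_S0 = 1/20*pi_S0 + 1/10*pi_S1 + 1/2*pi_S2
  pi_S1 = 3/10*pi_S0 + 1/5*pi_S1 + 2/5*pi_S2
  pi_S2 = 13/20*pi_S0 + 7/10*pi_S1 + 1/10*pi_S2
with normalization: pi_S0 + pi_S1 + pi_S2 = 1.

Using the first 2 balance equations plus normalization, the linear system A*pi = b is:
  [-19/20, 1/10, 1/2] . pi = 0
  [3/10, -4/5, 2/5] . pi = 0
  [1, 1, 1] . pi = 1

Solving yields:
  pi_S0 = 22/85
  pi_S1 = 53/170
  pi_S2 = 73/170

Verification (pi * P):
  22/85*1/20 + 53/170*1/10 + 73/170*1/2 = 22/85 = pi_S0  (ok)
  22/85*3/10 + 53/170*1/5 + 73/170*2/5 = 53/170 = pi_S1  (ok)
  22/85*13/20 + 53/170*7/10 + 73/170*1/10 = 73/170 = pi_S2  (ok)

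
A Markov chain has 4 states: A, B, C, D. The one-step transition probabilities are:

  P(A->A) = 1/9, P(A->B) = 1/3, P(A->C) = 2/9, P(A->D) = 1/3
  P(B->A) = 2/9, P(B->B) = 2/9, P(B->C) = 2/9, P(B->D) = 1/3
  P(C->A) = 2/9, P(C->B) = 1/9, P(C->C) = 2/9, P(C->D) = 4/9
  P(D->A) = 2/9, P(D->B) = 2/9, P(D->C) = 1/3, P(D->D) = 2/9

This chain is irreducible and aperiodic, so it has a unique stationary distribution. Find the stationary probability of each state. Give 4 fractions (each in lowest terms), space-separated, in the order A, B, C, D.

Answer: 1/5 96/445 23/89 29/89

Derivation:
The stationary distribution satisfies pi = pi * P, i.e.:
  pi_A = 1/9*pi_A + 2/9*pi_B + 2/9*pi_C + 2/9*pi_D
  pi_B = 1/3*pi_A + 2/9*pi_B + 1/9*pi_C + 2/9*pi_D
  pi_C = 2/9*pi_A + 2/9*pi_B + 2/9*pi_C + 1/3*pi_D
  pi_D = 1/3*pi_A + 1/3*pi_B + 4/9*pi_C + 2/9*pi_D
with normalization: pi_A + pi_B + pi_C + pi_D = 1.

Using the first 3 balance equations plus normalization, the linear system A*pi = b is:
  [-8/9, 2/9, 2/9, 2/9] . pi = 0
  [1/3, -7/9, 1/9, 2/9] . pi = 0
  [2/9, 2/9, -7/9, 1/3] . pi = 0
  [1, 1, 1, 1] . pi = 1

Solving yields:
  pi_A = 1/5
  pi_B = 96/445
  pi_C = 23/89
  pi_D = 29/89

Verification (pi * P):
  1/5*1/9 + 96/445*2/9 + 23/89*2/9 + 29/89*2/9 = 1/5 = pi_A  (ok)
  1/5*1/3 + 96/445*2/9 + 23/89*1/9 + 29/89*2/9 = 96/445 = pi_B  (ok)
  1/5*2/9 + 96/445*2/9 + 23/89*2/9 + 29/89*1/3 = 23/89 = pi_C  (ok)
  1/5*1/3 + 96/445*1/3 + 23/89*4/9 + 29/89*2/9 = 29/89 = pi_D  (ok)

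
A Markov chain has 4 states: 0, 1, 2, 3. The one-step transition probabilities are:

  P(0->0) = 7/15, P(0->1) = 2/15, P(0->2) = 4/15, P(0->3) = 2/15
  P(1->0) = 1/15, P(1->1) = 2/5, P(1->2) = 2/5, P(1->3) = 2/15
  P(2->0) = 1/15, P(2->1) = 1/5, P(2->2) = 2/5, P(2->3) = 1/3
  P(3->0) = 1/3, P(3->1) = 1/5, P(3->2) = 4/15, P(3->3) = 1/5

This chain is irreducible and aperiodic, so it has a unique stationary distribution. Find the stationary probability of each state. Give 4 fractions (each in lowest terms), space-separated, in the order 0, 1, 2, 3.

The stationary distribution satisfies pi = pi * P, i.e.:
  pi_0 = 7/15*pi_0 + 1/15*pi_1 + 1/15*pi_2 + 1/3*pi_3
  pi_1 = 2/15*pi_0 + 2/5*pi_1 + 1/5*pi_2 + 1/5*pi_3
  pi_2 = 4/15*pi_0 + 2/5*pi_1 + 2/5*pi_2 + 4/15*pi_3
  pi_3 = 2/15*pi_0 + 2/15*pi_1 + 1/3*pi_2 + 1/5*pi_3
with normalization: pi_0 + pi_1 + pi_2 + pi_3 = 1.

Using the first 3 balance equations plus normalization, the linear system A*pi = b is:
  [-8/15, 1/15, 1/15, 1/3] . pi = 0
  [2/15, -3/5, 1/5, 1/5] . pi = 0
  [4/15, 2/5, -3/5, 4/15] . pi = 0
  [1, 1, 1, 1] . pi = 1

Solving yields:
  pi_0 = 17/82
  pi_1 = 229/984
  pi_2 = 169/492
  pi_3 = 71/328

Verification (pi * P):
  17/82*7/15 + 229/984*1/15 + 169/492*1/15 + 71/328*1/3 = 17/82 = pi_0  (ok)
  17/82*2/15 + 229/984*2/5 + 169/492*1/5 + 71/328*1/5 = 229/984 = pi_1  (ok)
  17/82*4/15 + 229/984*2/5 + 169/492*2/5 + 71/328*4/15 = 169/492 = pi_2  (ok)
  17/82*2/15 + 229/984*2/15 + 169/492*1/3 + 71/328*1/5 = 71/328 = pi_3  (ok)

Answer: 17/82 229/984 169/492 71/328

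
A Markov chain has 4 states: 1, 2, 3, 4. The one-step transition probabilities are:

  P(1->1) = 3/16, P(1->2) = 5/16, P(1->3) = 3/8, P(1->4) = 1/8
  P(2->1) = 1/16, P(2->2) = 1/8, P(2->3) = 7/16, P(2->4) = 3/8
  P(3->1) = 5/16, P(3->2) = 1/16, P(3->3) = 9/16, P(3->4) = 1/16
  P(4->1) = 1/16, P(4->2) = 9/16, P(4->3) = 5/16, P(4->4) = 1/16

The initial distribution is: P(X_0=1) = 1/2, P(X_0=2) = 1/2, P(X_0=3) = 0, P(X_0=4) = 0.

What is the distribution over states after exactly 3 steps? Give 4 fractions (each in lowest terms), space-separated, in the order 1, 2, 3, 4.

Propagating the distribution step by step (d_{t+1} = d_t * P):
d_0 = (1=1/2, 2=1/2, 3=0, 4=0)
  d_1[1] = 1/2*3/16 + 1/2*1/16 + 0*5/16 + 0*1/16 = 1/8
  d_1[2] = 1/2*5/16 + 1/2*1/8 + 0*1/16 + 0*9/16 = 7/32
  d_1[3] = 1/2*3/8 + 1/2*7/16 + 0*9/16 + 0*5/16 = 13/32
  d_1[4] = 1/2*1/8 + 1/2*3/8 + 0*1/16 + 0*1/16 = 1/4
d_1 = (1=1/8, 2=7/32, 3=13/32, 4=1/4)
  d_2[1] = 1/8*3/16 + 7/32*1/16 + 13/32*5/16 + 1/4*1/16 = 23/128
  d_2[2] = 1/8*5/16 + 7/32*1/8 + 13/32*1/16 + 1/4*9/16 = 119/512
  d_2[3] = 1/8*3/8 + 7/32*7/16 + 13/32*9/16 + 1/4*5/16 = 115/256
  d_2[4] = 1/8*1/8 + 7/32*3/8 + 13/32*1/16 + 1/4*1/16 = 71/512
d_2 = (1=23/128, 2=119/512, 3=115/256, 4=71/512)
  d_3[1] = 23/128*3/16 + 119/512*1/16 + 115/256*5/16 + 71/512*1/16 = 101/512
  d_3[2] = 23/128*5/16 + 119/512*1/8 + 115/256*1/16 + 71/512*9/16 = 1567/8192
  d_3[3] = 23/128*3/8 + 119/512*7/16 + 115/256*9/16 + 71/512*5/16 = 1905/4096
  d_3[4] = 23/128*1/8 + 119/512*3/8 + 115/256*1/16 + 71/512*1/16 = 1199/8192
d_3 = (1=101/512, 2=1567/8192, 3=1905/4096, 4=1199/8192)

Answer: 101/512 1567/8192 1905/4096 1199/8192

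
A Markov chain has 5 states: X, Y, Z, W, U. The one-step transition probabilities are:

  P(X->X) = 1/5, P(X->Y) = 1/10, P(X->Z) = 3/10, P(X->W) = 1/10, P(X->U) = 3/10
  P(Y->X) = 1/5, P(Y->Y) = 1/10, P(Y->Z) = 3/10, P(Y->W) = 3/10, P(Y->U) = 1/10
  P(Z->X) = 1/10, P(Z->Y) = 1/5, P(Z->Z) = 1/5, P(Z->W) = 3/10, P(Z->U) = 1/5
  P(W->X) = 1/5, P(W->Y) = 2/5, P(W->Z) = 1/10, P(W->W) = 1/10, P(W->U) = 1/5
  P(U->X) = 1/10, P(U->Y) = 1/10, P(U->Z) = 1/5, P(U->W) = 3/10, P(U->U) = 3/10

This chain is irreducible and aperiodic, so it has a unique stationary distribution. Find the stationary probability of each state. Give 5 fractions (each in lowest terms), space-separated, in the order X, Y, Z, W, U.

The stationary distribution satisfies pi = pi * P, i.e.:
  pi_X = 1/5*pi_X + 1/5*pi_Y + 1/10*pi_Z + 1/5*pi_W + 1/10*pi_U
  pi_Y = 1/10*pi_X + 1/10*pi_Y + 1/5*pi_Z + 2/5*pi_W + 1/10*pi_U
  pi_Z = 3/10*pi_X + 3/10*pi_Y + 1/5*pi_Z + 1/10*pi_W + 1/5*pi_U
  pi_W = 1/10*pi_X + 3/10*pi_Y + 3/10*pi_Z + 1/10*pi_W + 3/10*pi_U
  pi_U = 3/10*pi_X + 1/10*pi_Y + 1/5*pi_Z + 1/5*pi_W + 3/10*pi_U
with normalization: pi_X + pi_Y + pi_Z + pi_W + pi_U = 1.

Using the first 4 balance equations plus normalization, the linear system A*pi = b is:
  [-4/5, 1/5, 1/10, 1/5, 1/10] . pi = 0
  [1/10, -9/10, 1/5, 2/5, 1/10] . pi = 0
  [3/10, 3/10, -4/5, 1/10, 1/5] . pi = 0
  [1/10, 3/10, 3/10, -9/10, 3/10] . pi = 0
  [1, 1, 1, 1, 1] . pi = 1

Solving yields:
  pi_X = 429/2734
  pi_Y = 515/2734
  pi_Z = 290/1367
  pi_W = 306/1367
  pi_U = 299/1367

Verification (pi * P):
  429/2734*1/5 + 515/2734*1/5 + 290/1367*1/10 + 306/1367*1/5 + 299/1367*1/10 = 429/2734 = pi_X  (ok)
  429/2734*1/10 + 515/2734*1/10 + 290/1367*1/5 + 306/1367*2/5 + 299/1367*1/10 = 515/2734 = pi_Y  (ok)
  429/2734*3/10 + 515/2734*3/10 + 290/1367*1/5 + 306/1367*1/10 + 299/1367*1/5 = 290/1367 = pi_Z  (ok)
  429/2734*1/10 + 515/2734*3/10 + 290/1367*3/10 + 306/1367*1/10 + 299/1367*3/10 = 306/1367 = pi_W  (ok)
  429/2734*3/10 + 515/2734*1/10 + 290/1367*1/5 + 306/1367*1/5 + 299/1367*3/10 = 299/1367 = pi_U  (ok)

Answer: 429/2734 515/2734 290/1367 306/1367 299/1367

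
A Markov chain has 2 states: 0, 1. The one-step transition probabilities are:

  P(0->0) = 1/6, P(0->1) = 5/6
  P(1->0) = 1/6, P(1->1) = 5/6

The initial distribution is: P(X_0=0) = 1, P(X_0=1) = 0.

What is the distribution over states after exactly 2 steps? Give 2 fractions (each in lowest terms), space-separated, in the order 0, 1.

Answer: 1/6 5/6

Derivation:
Propagating the distribution step by step (d_{t+1} = d_t * P):
d_0 = (0=1, 1=0)
  d_1[0] = 1*1/6 + 0*1/6 = 1/6
  d_1[1] = 1*5/6 + 0*5/6 = 5/6
d_1 = (0=1/6, 1=5/6)
  d_2[0] = 1/6*1/6 + 5/6*1/6 = 1/6
  d_2[1] = 1/6*5/6 + 5/6*5/6 = 5/6
d_2 = (0=1/6, 1=5/6)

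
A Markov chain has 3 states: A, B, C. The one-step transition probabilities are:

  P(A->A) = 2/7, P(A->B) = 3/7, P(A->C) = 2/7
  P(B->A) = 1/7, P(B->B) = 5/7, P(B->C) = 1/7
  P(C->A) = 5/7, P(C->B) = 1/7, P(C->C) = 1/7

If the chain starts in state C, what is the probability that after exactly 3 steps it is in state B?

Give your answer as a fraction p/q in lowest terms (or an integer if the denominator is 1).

Computing P^3 by repeated multiplication:
P^1 =
  A: [2/7, 3/7, 2/7]
  B: [1/7, 5/7, 1/7]
  C: [5/7, 1/7, 1/7]
P^2 =
  A: [17/49, 23/49, 9/49]
  B: [12/49, 29/49, 8/49]
  C: [16/49, 3/7, 12/49]
P^3 =
  A: [102/343, 25/49, 66/343]
  B: [93/343, 27/49, 61/343]
  C: [113/343, 165/343, 65/343]

(P^3)[C -> B] = 165/343

Answer: 165/343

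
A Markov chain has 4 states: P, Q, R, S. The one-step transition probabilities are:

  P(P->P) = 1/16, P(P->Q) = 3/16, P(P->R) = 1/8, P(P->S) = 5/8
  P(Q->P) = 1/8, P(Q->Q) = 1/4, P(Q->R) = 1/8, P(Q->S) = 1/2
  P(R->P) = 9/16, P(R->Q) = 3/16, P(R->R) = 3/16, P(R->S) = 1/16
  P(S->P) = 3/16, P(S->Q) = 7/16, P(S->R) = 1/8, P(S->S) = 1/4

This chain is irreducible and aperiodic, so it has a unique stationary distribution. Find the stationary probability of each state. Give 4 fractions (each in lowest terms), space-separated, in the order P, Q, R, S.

The stationary distribution satisfies pi = pi * P, i.e.:
  pi_P = 1/16*pi_P + 1/8*pi_Q + 9/16*pi_R + 3/16*pi_S
  pi_Q = 3/16*pi_P + 1/4*pi_Q + 3/16*pi_R + 7/16*pi_S
  pi_R = 1/8*pi_P + 1/8*pi_Q + 3/16*pi_R + 1/8*pi_S
  pi_S = 5/8*pi_P + 1/2*pi_Q + 1/16*pi_R + 1/4*pi_S
with normalization: pi_P + pi_Q + pi_R + pi_S = 1.

Using the first 3 balance equations plus normalization, the linear system A*pi = b is:
  [-15/16, 1/8, 9/16, 3/16] . pi = 0
  [3/16, -3/4, 3/16, 7/16] . pi = 0
  [1/8, 1/8, -13/16, 1/8] . pi = 0
  [1, 1, 1, 1] . pi = 1

Solving yields:
  pi_P = 493/2535
  pi_Q = 253/845
  pi_R = 2/15
  pi_S = 63/169

Verification (pi * P):
  493/2535*1/16 + 253/845*1/8 + 2/15*9/16 + 63/169*3/16 = 493/2535 = pi_P  (ok)
  493/2535*3/16 + 253/845*1/4 + 2/15*3/16 + 63/169*7/16 = 253/845 = pi_Q  (ok)
  493/2535*1/8 + 253/845*1/8 + 2/15*3/16 + 63/169*1/8 = 2/15 = pi_R  (ok)
  493/2535*5/8 + 253/845*1/2 + 2/15*1/16 + 63/169*1/4 = 63/169 = pi_S  (ok)

Answer: 493/2535 253/845 2/15 63/169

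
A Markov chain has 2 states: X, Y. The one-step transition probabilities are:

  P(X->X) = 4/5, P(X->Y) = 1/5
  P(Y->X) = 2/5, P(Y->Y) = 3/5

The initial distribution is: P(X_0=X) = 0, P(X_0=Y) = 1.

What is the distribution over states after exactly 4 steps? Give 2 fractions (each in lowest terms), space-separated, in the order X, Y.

Answer: 406/625 219/625

Derivation:
Propagating the distribution step by step (d_{t+1} = d_t * P):
d_0 = (X=0, Y=1)
  d_1[X] = 0*4/5 + 1*2/5 = 2/5
  d_1[Y] = 0*1/5 + 1*3/5 = 3/5
d_1 = (X=2/5, Y=3/5)
  d_2[X] = 2/5*4/5 + 3/5*2/5 = 14/25
  d_2[Y] = 2/5*1/5 + 3/5*3/5 = 11/25
d_2 = (X=14/25, Y=11/25)
  d_3[X] = 14/25*4/5 + 11/25*2/5 = 78/125
  d_3[Y] = 14/25*1/5 + 11/25*3/5 = 47/125
d_3 = (X=78/125, Y=47/125)
  d_4[X] = 78/125*4/5 + 47/125*2/5 = 406/625
  d_4[Y] = 78/125*1/5 + 47/125*3/5 = 219/625
d_4 = (X=406/625, Y=219/625)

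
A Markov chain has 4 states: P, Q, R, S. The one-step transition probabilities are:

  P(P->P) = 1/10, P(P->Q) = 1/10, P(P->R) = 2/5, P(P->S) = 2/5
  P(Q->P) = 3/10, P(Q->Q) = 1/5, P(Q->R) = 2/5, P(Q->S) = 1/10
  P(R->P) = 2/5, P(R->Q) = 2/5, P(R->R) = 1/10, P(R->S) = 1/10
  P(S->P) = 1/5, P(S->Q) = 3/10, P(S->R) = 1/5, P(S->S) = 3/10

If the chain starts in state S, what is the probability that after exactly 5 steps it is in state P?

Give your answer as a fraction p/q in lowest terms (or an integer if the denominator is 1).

Answer: 12729/50000

Derivation:
Computing P^5 by repeated multiplication:
P^1 =
  P: [1/10, 1/10, 2/5, 2/5]
  Q: [3/10, 1/5, 2/5, 1/10]
  R: [2/5, 2/5, 1/10, 1/10]
  S: [1/5, 3/10, 1/5, 3/10]
P^2 =
  P: [7/25, 31/100, 1/5, 21/100]
  Q: [27/100, 13/50, 13/50, 21/100]
  R: [11/50, 19/100, 7/20, 6/25]
  S: [1/4, 1/4, 7/25, 11/50]
P^3 =
  P: [243/1000, 233/1000, 149/500, 113/500]
  Q: [251/1000, 123/500, 7/25, 223/1000]
  R: [267/1000, 34/125, 247/1000, 107/500]
  S: [32/125, 253/1000, 34/125, 219/1000]
P^4 =
  P: [1293/5000, 2579/10000, 1327/5000, 2181/10000]
  Q: [511/2000, 633/2500, 1357/5000, 2199/10000]
  R: [2499/10000, 2441/10000, 2831/10000, 2229/10000]
  S: [2541/10000, 2507/10000, 1373/5000, 1103/5000]
P^5 =
  P: [25301/100000, 24903/100000, 6919/25000, 553/2500]
  Q: [5081/20000, 1567/6250, 1373/5000, 22063/100000]
  R: [6401/25000, 1587/6250, 27049/100000, 4391/20000]
  S: [12729/50000, 25157/100000, 547/2000, 4407/20000]

(P^5)[S -> P] = 12729/50000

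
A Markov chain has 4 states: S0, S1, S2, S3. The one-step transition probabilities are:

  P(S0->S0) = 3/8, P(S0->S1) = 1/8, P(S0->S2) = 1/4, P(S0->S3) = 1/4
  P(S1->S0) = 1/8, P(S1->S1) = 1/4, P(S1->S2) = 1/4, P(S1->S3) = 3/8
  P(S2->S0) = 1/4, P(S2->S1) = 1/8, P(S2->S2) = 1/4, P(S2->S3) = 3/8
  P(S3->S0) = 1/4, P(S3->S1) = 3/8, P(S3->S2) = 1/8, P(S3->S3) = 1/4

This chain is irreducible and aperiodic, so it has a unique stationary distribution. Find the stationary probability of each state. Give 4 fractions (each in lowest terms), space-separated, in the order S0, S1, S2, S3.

The stationary distribution satisfies pi = pi * P, i.e.:
  pi_S0 = 3/8*pi_S0 + 1/8*pi_S1 + 1/4*pi_S2 + 1/4*pi_S3
  pi_S1 = 1/8*pi_S0 + 1/4*pi_S1 + 1/8*pi_S2 + 3/8*pi_S3
  pi_S2 = 1/4*pi_S0 + 1/4*pi_S1 + 1/4*pi_S2 + 1/8*pi_S3
  pi_S3 = 1/4*pi_S0 + 3/8*pi_S1 + 3/8*pi_S2 + 1/4*pi_S3
with normalization: pi_S0 + pi_S1 + pi_S2 + pi_S3 = 1.

Using the first 3 balance equations plus normalization, the linear system A*pi = b is:
  [-5/8, 1/8, 1/4, 1/4] . pi = 0
  [1/8, -3/4, 1/8, 3/8] . pi = 0
  [1/4, 1/4, -3/4, 1/8] . pi = 0
  [1, 1, 1, 1] . pi = 1

Solving yields:
  pi_S0 = 111/439
  pi_S1 = 101/439
  pi_S2 = 93/439
  pi_S3 = 134/439

Verification (pi * P):
  111/439*3/8 + 101/439*1/8 + 93/439*1/4 + 134/439*1/4 = 111/439 = pi_S0  (ok)
  111/439*1/8 + 101/439*1/4 + 93/439*1/8 + 134/439*3/8 = 101/439 = pi_S1  (ok)
  111/439*1/4 + 101/439*1/4 + 93/439*1/4 + 134/439*1/8 = 93/439 = pi_S2  (ok)
  111/439*1/4 + 101/439*3/8 + 93/439*3/8 + 134/439*1/4 = 134/439 = pi_S3  (ok)

Answer: 111/439 101/439 93/439 134/439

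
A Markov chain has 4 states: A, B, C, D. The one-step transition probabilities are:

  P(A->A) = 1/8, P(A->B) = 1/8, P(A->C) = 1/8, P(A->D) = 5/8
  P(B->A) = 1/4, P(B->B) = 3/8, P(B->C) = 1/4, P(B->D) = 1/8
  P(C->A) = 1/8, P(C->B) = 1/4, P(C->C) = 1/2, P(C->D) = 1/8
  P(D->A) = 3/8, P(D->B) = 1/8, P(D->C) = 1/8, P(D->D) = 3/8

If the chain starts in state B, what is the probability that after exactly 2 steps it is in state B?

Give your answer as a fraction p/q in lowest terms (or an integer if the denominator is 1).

Answer: 1/4

Derivation:
Computing P^2 by repeated multiplication:
P^1 =
  A: [1/8, 1/8, 1/8, 5/8]
  B: [1/4, 3/8, 1/4, 1/8]
  C: [1/8, 1/4, 1/2, 1/8]
  D: [3/8, 1/8, 1/8, 3/8]
P^2 =
  A: [19/64, 11/64, 3/16, 11/32]
  B: [13/64, 1/4, 17/64, 9/32]
  C: [3/16, 1/4, 11/32, 7/32]
  D: [15/64, 11/64, 3/16, 13/32]

(P^2)[B -> B] = 1/4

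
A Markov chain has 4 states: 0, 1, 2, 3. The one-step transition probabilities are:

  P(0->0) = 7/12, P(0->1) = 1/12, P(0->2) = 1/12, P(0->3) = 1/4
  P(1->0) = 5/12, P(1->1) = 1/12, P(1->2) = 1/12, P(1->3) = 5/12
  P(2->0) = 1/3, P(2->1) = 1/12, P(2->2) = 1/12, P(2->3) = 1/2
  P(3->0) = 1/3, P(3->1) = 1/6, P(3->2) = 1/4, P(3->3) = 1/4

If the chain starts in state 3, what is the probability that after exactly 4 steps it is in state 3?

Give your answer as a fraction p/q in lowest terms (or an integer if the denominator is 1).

Computing P^4 by repeated multiplication:
P^1 =
  0: [7/12, 1/12, 1/12, 1/4]
  1: [5/12, 1/12, 1/12, 5/12]
  2: [1/3, 1/12, 1/12, 1/2]
  3: [1/3, 1/6, 1/4, 1/4]
P^2 =
  0: [35/72, 5/48, 1/8, 41/144]
  1: [4/9, 17/144, 11/72, 41/144]
  2: [61/144, 1/8, 1/6, 41/144]
  3: [31/72, 5/48, 1/8, 49/144]
P^3 =
  0: [89/192, 185/1728, 113/864, 43/144]
  1: [785/1728, 185/1728, 113/864, 133/432]
  2: [259/576, 185/1728, 113/864, 5/16]
  3: [259/576, 193/1728, 121/864, 43/144]
P^4 =
  0: [2375/5184, 187/1728, 115/864, 779/2592]
  1: [2363/5184, 565/5184, 349/2592, 779/2592]
  2: [2357/5184, 7/64, 13/96, 779/2592]
  3: [2359/5184, 187/1728, 115/864, 787/2592]

(P^4)[3 -> 3] = 787/2592

Answer: 787/2592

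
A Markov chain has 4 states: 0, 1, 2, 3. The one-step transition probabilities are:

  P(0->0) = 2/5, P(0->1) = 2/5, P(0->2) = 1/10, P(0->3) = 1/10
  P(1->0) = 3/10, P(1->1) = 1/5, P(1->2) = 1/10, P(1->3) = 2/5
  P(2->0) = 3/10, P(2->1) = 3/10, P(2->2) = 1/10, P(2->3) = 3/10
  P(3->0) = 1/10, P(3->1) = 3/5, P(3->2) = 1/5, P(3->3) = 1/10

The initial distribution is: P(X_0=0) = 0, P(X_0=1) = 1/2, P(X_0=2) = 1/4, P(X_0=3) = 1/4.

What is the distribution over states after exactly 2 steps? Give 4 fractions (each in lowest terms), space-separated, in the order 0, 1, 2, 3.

Propagating the distribution step by step (d_{t+1} = d_t * P):
d_0 = (0=0, 1=1/2, 2=1/4, 3=1/4)
  d_1[0] = 0*2/5 + 1/2*3/10 + 1/4*3/10 + 1/4*1/10 = 1/4
  d_1[1] = 0*2/5 + 1/2*1/5 + 1/4*3/10 + 1/4*3/5 = 13/40
  d_1[2] = 0*1/10 + 1/2*1/10 + 1/4*1/10 + 1/4*1/5 = 1/8
  d_1[3] = 0*1/10 + 1/2*2/5 + 1/4*3/10 + 1/4*1/10 = 3/10
d_1 = (0=1/4, 1=13/40, 2=1/8, 3=3/10)
  d_2[0] = 1/4*2/5 + 13/40*3/10 + 1/8*3/10 + 3/10*1/10 = 53/200
  d_2[1] = 1/4*2/5 + 13/40*1/5 + 1/8*3/10 + 3/10*3/5 = 153/400
  d_2[2] = 1/4*1/10 + 13/40*1/10 + 1/8*1/10 + 3/10*1/5 = 13/100
  d_2[3] = 1/4*1/10 + 13/40*2/5 + 1/8*3/10 + 3/10*1/10 = 89/400
d_2 = (0=53/200, 1=153/400, 2=13/100, 3=89/400)

Answer: 53/200 153/400 13/100 89/400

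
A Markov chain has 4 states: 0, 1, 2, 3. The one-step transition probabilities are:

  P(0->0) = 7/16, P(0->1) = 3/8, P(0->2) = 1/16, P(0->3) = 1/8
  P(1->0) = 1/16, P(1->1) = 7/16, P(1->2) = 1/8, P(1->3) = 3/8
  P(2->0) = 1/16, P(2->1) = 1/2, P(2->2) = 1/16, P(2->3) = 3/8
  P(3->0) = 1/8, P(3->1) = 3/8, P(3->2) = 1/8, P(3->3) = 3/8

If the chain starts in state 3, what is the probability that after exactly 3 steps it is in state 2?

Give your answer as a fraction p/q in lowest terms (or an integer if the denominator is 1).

Answer: 225/2048

Derivation:
Computing P^3 by repeated multiplication:
P^1 =
  0: [7/16, 3/8, 1/16, 1/8]
  1: [1/16, 7/16, 1/8, 3/8]
  2: [1/16, 1/2, 1/16, 3/8]
  3: [1/8, 3/8, 1/8, 3/8]
P^2 =
  0: [15/64, 13/32, 3/32, 17/64]
  1: [7/64, 107/256, 29/256, 23/64]
  2: [7/64, 53/128, 15/128, 23/64]
  3: [17/128, 53/128, 7/64, 11/32]
P^3 =
  0: [171/1024, 211/512, 107/1024, 81/256]
  1: [129/1024, 1701/4096, 455/4096, 89/256]
  2: [129/1024, 851/2048, 227/2048, 89/256]
  3: [137/1024, 849/2048, 225/2048, 175/512]

(P^3)[3 -> 2] = 225/2048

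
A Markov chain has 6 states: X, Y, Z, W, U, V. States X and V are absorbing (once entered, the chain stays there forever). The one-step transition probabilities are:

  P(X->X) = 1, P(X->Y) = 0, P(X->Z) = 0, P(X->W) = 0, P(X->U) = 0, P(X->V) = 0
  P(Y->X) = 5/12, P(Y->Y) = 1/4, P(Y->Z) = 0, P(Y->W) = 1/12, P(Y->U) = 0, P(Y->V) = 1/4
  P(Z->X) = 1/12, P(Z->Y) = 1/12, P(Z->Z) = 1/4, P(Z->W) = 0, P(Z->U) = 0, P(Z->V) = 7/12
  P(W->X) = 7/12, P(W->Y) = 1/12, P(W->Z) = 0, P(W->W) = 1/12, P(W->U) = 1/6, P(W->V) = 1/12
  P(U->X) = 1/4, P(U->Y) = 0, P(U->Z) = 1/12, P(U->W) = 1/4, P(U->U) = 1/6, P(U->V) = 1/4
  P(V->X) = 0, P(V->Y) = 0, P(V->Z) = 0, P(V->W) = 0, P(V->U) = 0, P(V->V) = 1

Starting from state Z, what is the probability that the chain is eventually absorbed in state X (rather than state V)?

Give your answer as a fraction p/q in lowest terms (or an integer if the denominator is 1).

Answer: 761/4166

Derivation:
Let a_i = P(absorbed in X | start in state i).
Boundary conditions: a_X = 1, a_V = 0.
For each transient state i, a_i = sum_j P(i->j) * a_j:
  a_Y = 5/12*a_X + 1/4*a_Y + 0*a_Z + 1/12*a_W + 0*a_U + 1/4*a_V
  a_Z = 1/12*a_X + 1/12*a_Y + 1/4*a_Z + 0*a_W + 0*a_U + 7/12*a_V
  a_W = 7/12*a_X + 1/12*a_Y + 0*a_Z + 1/12*a_W + 1/6*a_U + 1/12*a_V
  a_U = 1/4*a_X + 0*a_Y + 1/12*a_Z + 1/4*a_W + 1/6*a_U + 1/4*a_V

Substituting a_X = 1 and a_V = 0, rearrange to (I - Q) a = r where r[i] = P(i -> X):
  [3/4, 0, -1/12, 0] . (a_Y, a_Z, a_W, a_U) = 5/12
  [-1/12, 3/4, 0, 0] . (a_Y, a_Z, a_W, a_U) = 1/12
  [-1/12, 0, 11/12, -1/6] . (a_Y, a_Z, a_W, a_U) = 7/12
  [0, -1/12, -1/4, 5/6] . (a_Y, a_Z, a_W, a_U) = 1/4

Solving yields:
  a_Y = 2683/4166
  a_Z = 761/4166
  a_W = 3317/4166
  a_U = 2321/4166

Starting state is Z, so the absorption probability is a_Z = 761/4166.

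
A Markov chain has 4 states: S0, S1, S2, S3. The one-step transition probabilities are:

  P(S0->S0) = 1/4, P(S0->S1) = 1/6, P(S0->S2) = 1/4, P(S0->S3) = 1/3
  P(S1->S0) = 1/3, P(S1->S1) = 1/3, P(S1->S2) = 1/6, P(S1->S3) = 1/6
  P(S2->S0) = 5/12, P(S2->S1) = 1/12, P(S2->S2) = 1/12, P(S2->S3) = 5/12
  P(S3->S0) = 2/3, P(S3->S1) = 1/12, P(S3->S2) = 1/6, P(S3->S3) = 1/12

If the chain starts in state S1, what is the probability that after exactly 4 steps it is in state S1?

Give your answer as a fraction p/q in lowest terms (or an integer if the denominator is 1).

Answer: 1633/10368

Derivation:
Computing P^4 by repeated multiplication:
P^1 =
  S0: [1/4, 1/6, 1/4, 1/3]
  S1: [1/3, 1/3, 1/6, 1/6]
  S2: [5/12, 1/12, 1/12, 5/12]
  S3: [2/3, 1/12, 1/6, 1/12]
P^2 =
  S0: [4/9, 7/48, 1/6, 35/144]
  S1: [3/8, 7/36, 13/72, 1/4]
  S2: [4/9, 5/36, 7/36, 2/9]
  S3: [23/72, 23/144, 5/24, 5/16]
P^3 =
  S0: [169/432, 271/1728, 41/216, 151/576]
  S1: [173/432, 47/288, 79/432, 73/288]
  S2: [167/432, 67/432, 3/16, 13/48]
  S3: [185/432, 259/1728, 19/108, 425/1728]
P^4 =
  S0: [349/864, 3217/20736, 317/1728, 5339/20736]
  S1: [259/648, 1633/10368, 479/2592, 2675/10368]
  S2: [1055/2592, 25/162, 475/2592, 331/1296]
  S3: [511/1296, 3245/20736, 973/5184, 5423/20736]

(P^4)[S1 -> S1] = 1633/10368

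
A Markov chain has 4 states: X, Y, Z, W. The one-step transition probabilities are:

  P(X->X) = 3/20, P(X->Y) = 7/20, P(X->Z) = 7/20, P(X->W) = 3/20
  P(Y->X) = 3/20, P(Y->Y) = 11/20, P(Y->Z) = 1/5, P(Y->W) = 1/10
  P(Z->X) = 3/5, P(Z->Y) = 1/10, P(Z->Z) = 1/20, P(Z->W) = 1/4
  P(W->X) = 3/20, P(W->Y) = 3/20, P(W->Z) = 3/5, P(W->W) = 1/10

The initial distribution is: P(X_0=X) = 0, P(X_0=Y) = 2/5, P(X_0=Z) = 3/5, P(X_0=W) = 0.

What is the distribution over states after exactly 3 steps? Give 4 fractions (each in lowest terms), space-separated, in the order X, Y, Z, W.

Propagating the distribution step by step (d_{t+1} = d_t * P):
d_0 = (X=0, Y=2/5, Z=3/5, W=0)
  d_1[X] = 0*3/20 + 2/5*3/20 + 3/5*3/5 + 0*3/20 = 21/50
  d_1[Y] = 0*7/20 + 2/5*11/20 + 3/5*1/10 + 0*3/20 = 7/25
  d_1[Z] = 0*7/20 + 2/5*1/5 + 3/5*1/20 + 0*3/5 = 11/100
  d_1[W] = 0*3/20 + 2/5*1/10 + 3/5*1/4 + 0*1/10 = 19/100
d_1 = (X=21/50, Y=7/25, Z=11/100, W=19/100)
  d_2[X] = 21/50*3/20 + 7/25*3/20 + 11/100*3/5 + 19/100*3/20 = 399/2000
  d_2[Y] = 21/50*7/20 + 7/25*11/20 + 11/100*1/10 + 19/100*3/20 = 681/2000
  d_2[Z] = 21/50*7/20 + 7/25*1/5 + 11/100*1/20 + 19/100*3/5 = 129/400
  d_2[W] = 21/50*3/20 + 7/25*1/10 + 11/100*1/4 + 19/100*1/10 = 11/80
d_2 = (X=399/2000, Y=681/2000, Z=129/400, W=11/80)
  d_3[X] = 399/2000*3/20 + 681/2000*3/20 + 129/400*3/5 + 11/80*3/20 = 2361/8000
  d_3[Y] = 399/2000*7/20 + 681/2000*11/20 + 129/400*1/10 + 11/80*3/20 = 12399/40000
  d_3[Z] = 399/2000*7/20 + 681/2000*1/5 + 129/400*1/20 + 11/80*3/5 = 4731/20000
  d_3[W] = 399/2000*3/20 + 681/2000*1/10 + 129/400*1/4 + 11/80*1/10 = 3167/20000
d_3 = (X=2361/8000, Y=12399/40000, Z=4731/20000, W=3167/20000)

Answer: 2361/8000 12399/40000 4731/20000 3167/20000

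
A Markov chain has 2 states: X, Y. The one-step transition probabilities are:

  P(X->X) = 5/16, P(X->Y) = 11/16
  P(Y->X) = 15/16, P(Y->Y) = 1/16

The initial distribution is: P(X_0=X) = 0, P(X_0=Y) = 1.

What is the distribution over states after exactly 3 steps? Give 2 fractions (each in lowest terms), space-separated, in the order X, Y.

Propagating the distribution step by step (d_{t+1} = d_t * P):
d_0 = (X=0, Y=1)
  d_1[X] = 0*5/16 + 1*15/16 = 15/16
  d_1[Y] = 0*11/16 + 1*1/16 = 1/16
d_1 = (X=15/16, Y=1/16)
  d_2[X] = 15/16*5/16 + 1/16*15/16 = 45/128
  d_2[Y] = 15/16*11/16 + 1/16*1/16 = 83/128
d_2 = (X=45/128, Y=83/128)
  d_3[X] = 45/128*5/16 + 83/128*15/16 = 735/1024
  d_3[Y] = 45/128*11/16 + 83/128*1/16 = 289/1024
d_3 = (X=735/1024, Y=289/1024)

Answer: 735/1024 289/1024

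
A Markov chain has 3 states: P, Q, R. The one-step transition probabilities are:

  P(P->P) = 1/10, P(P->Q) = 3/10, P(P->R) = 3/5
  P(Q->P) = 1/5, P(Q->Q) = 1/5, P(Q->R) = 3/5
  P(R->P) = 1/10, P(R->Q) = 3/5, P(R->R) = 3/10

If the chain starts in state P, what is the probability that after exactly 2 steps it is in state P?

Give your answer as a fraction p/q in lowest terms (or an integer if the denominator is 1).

Answer: 13/100

Derivation:
Computing P^2 by repeated multiplication:
P^1 =
  P: [1/10, 3/10, 3/5]
  Q: [1/5, 1/5, 3/5]
  R: [1/10, 3/5, 3/10]
P^2 =
  P: [13/100, 9/20, 21/50]
  Q: [3/25, 23/50, 21/50]
  R: [4/25, 33/100, 51/100]

(P^2)[P -> P] = 13/100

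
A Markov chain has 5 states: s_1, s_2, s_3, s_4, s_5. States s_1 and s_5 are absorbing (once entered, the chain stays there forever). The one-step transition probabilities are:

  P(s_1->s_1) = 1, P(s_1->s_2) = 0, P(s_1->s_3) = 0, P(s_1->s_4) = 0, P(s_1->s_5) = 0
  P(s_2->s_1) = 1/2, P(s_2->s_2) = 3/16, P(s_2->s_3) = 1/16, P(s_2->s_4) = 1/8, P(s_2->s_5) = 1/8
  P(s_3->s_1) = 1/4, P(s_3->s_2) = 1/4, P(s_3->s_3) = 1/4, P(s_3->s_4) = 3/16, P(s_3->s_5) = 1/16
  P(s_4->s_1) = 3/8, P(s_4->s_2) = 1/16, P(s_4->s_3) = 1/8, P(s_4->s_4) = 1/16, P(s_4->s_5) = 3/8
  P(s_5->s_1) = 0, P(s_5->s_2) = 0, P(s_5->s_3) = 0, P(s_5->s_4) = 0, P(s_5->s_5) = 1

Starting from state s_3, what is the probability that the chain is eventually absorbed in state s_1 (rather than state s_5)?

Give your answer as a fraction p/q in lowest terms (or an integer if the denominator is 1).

Answer: 1558/2159

Derivation:
Let a_i = P(absorbed in s_1 | start in state i).
Boundary conditions: a_s_1 = 1, a_s_5 = 0.
For each transient state i, a_i = sum_j P(i->j) * a_j:
  a_s_2 = 1/2*a_s_1 + 3/16*a_s_2 + 1/16*a_s_3 + 1/8*a_s_4 + 1/8*a_s_5
  a_s_3 = 1/4*a_s_1 + 1/4*a_s_2 + 1/4*a_s_3 + 3/16*a_s_4 + 1/16*a_s_5
  a_s_4 = 3/8*a_s_1 + 1/16*a_s_2 + 1/8*a_s_3 + 1/16*a_s_4 + 3/8*a_s_5

Substituting a_s_1 = 1 and a_s_5 = 0, rearrange to (I - Q) a = r where r[i] = P(i -> s_1):
  [13/16, -1/16, -1/8] . (a_s_2, a_s_3, a_s_4) = 1/2
  [-1/4, 3/4, -3/16] . (a_s_2, a_s_3, a_s_4) = 1/4
  [-1/16, -1/8, 15/16] . (a_s_2, a_s_3, a_s_4) = 3/8

Solving yields:
  a_s_2 = 1630/2159
  a_s_3 = 1558/2159
  a_s_4 = 1180/2159

Starting state is s_3, so the absorption probability is a_s_3 = 1558/2159.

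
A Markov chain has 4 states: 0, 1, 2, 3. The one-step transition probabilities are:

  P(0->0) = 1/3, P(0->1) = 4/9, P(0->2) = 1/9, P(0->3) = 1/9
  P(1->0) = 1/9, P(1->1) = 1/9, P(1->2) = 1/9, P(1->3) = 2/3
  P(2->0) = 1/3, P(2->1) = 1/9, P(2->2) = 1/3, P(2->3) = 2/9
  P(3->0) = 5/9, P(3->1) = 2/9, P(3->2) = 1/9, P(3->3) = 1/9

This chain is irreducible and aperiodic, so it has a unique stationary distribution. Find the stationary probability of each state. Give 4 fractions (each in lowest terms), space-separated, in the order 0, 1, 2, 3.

Answer: 139/413 209/826 1/7 221/826

Derivation:
The stationary distribution satisfies pi = pi * P, i.e.:
  pi_0 = 1/3*pi_0 + 1/9*pi_1 + 1/3*pi_2 + 5/9*pi_3
  pi_1 = 4/9*pi_0 + 1/9*pi_1 + 1/9*pi_2 + 2/9*pi_3
  pi_2 = 1/9*pi_0 + 1/9*pi_1 + 1/3*pi_2 + 1/9*pi_3
  pi_3 = 1/9*pi_0 + 2/3*pi_1 + 2/9*pi_2 + 1/9*pi_3
with normalization: pi_0 + pi_1 + pi_2 + pi_3 = 1.

Using the first 3 balance equations plus normalization, the linear system A*pi = b is:
  [-2/3, 1/9, 1/3, 5/9] . pi = 0
  [4/9, -8/9, 1/9, 2/9] . pi = 0
  [1/9, 1/9, -2/3, 1/9] . pi = 0
  [1, 1, 1, 1] . pi = 1

Solving yields:
  pi_0 = 139/413
  pi_1 = 209/826
  pi_2 = 1/7
  pi_3 = 221/826

Verification (pi * P):
  139/413*1/3 + 209/826*1/9 + 1/7*1/3 + 221/826*5/9 = 139/413 = pi_0  (ok)
  139/413*4/9 + 209/826*1/9 + 1/7*1/9 + 221/826*2/9 = 209/826 = pi_1  (ok)
  139/413*1/9 + 209/826*1/9 + 1/7*1/3 + 221/826*1/9 = 1/7 = pi_2  (ok)
  139/413*1/9 + 209/826*2/3 + 1/7*2/9 + 221/826*1/9 = 221/826 = pi_3  (ok)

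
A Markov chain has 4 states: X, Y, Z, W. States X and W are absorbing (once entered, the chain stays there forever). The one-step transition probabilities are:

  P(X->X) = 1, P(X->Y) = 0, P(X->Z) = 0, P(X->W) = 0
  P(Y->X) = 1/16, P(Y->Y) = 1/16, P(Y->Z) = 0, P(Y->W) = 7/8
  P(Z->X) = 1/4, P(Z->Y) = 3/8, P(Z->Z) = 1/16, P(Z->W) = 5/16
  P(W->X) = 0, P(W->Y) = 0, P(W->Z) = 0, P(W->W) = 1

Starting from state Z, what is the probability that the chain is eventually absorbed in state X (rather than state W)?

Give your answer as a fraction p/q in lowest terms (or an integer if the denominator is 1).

Answer: 22/75

Derivation:
Let a_i = P(absorbed in X | start in state i).
Boundary conditions: a_X = 1, a_W = 0.
For each transient state i, a_i = sum_j P(i->j) * a_j:
  a_Y = 1/16*a_X + 1/16*a_Y + 0*a_Z + 7/8*a_W
  a_Z = 1/4*a_X + 3/8*a_Y + 1/16*a_Z + 5/16*a_W

Substituting a_X = 1 and a_W = 0, rearrange to (I - Q) a = r where r[i] = P(i -> X):
  [15/16, 0] . (a_Y, a_Z) = 1/16
  [-3/8, 15/16] . (a_Y, a_Z) = 1/4

Solving yields:
  a_Y = 1/15
  a_Z = 22/75

Starting state is Z, so the absorption probability is a_Z = 22/75.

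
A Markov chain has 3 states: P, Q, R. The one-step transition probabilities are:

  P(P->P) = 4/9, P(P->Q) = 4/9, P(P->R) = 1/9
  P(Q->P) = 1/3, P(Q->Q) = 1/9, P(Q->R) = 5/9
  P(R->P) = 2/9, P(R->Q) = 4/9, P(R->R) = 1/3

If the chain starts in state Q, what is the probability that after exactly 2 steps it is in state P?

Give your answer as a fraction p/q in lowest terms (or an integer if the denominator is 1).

Answer: 25/81

Derivation:
Computing P^2 by repeated multiplication:
P^1 =
  P: [4/9, 4/9, 1/9]
  Q: [1/3, 1/9, 5/9]
  R: [2/9, 4/9, 1/3]
P^2 =
  P: [10/27, 8/27, 1/3]
  Q: [25/81, 11/27, 23/81]
  R: [26/81, 8/27, 31/81]

(P^2)[Q -> P] = 25/81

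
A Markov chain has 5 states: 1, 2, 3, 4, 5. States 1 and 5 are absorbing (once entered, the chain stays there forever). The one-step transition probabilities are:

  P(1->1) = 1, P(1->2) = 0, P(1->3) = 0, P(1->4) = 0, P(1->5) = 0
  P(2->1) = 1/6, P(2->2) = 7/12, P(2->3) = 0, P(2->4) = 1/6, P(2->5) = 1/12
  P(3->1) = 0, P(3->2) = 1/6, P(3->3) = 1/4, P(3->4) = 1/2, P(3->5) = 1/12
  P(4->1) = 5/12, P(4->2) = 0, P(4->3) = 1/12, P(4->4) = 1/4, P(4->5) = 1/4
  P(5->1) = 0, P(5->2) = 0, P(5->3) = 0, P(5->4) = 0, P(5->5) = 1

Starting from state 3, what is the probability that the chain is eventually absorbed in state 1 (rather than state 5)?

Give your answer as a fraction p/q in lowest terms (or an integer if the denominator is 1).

Answer: 206/371

Derivation:
Let a_i = P(absorbed in 1 | start in state i).
Boundary conditions: a_1 = 1, a_5 = 0.
For each transient state i, a_i = sum_j P(i->j) * a_j:
  a_2 = 1/6*a_1 + 7/12*a_2 + 0*a_3 + 1/6*a_4 + 1/12*a_5
  a_3 = 0*a_1 + 1/6*a_2 + 1/4*a_3 + 1/2*a_4 + 1/12*a_5
  a_4 = 5/12*a_1 + 0*a_2 + 1/12*a_3 + 1/4*a_4 + 1/4*a_5

Substituting a_1 = 1 and a_5 = 0, rearrange to (I - Q) a = r where r[i] = P(i -> 1):
  [5/12, 0, -1/6] . (a_2, a_3, a_4) = 1/6
  [-1/6, 3/4, -1/2] . (a_2, a_3, a_4) = 0
  [0, -1/12, 3/4] . (a_2, a_3, a_4) = 5/12

Solving yields:
  a_2 = 240/371
  a_3 = 206/371
  a_4 = 229/371

Starting state is 3, so the absorption probability is a_3 = 206/371.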